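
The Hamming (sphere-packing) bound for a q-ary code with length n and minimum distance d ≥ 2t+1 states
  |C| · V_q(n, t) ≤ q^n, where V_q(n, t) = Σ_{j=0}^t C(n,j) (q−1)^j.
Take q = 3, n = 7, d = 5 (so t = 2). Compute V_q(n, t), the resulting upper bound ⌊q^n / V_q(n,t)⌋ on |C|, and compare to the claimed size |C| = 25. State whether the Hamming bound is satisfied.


V_q(n, t) = 99, q^n = 2187, Hamming bound = 22, |C| = 25 > bound (violated).

Step 1: Compute V_q(n, t) = Σ_{j=0}^2 C(n, j) (q−1)^j.
  j = 0: C(7,0)·(2)^0 = 1·1 = 1.
  j = 1: C(7,1)·(2)^1 = 7·2 = 14.
  j = 2: C(7,2)·(2)^2 = 21·4 = 84.
  V_q(n, t) = 1 + 14 + 84 = 99.
Step 2: q^n = 3^7 = 2187.
Step 3: Hamming bound ⌊q^n / V_q(n,t)⌋ = ⌊2187/99⌋ = 22.
Step 4: Compare |C| = 25 to 22: violated.
The claimed |C| lies above the Hamming bound, so no 3-ary code of length 7 with d ≥ 5 can have 25 codewords.


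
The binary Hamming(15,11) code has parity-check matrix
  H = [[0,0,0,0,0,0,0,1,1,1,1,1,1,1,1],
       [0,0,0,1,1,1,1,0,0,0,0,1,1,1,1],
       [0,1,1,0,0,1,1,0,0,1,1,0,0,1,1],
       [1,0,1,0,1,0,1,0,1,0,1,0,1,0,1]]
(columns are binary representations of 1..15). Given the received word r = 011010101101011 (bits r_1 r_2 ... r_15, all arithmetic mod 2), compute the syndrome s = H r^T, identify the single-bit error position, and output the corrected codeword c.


s = (1, 1, 0, 1)^T, error position = 13, corrected codeword c = 011010101101111

Compute s = H r^T mod 2 one row at a time:
  s_1 = 0 + 1 + 1 + 0 + 1 + 0 + 1 + 1 = 5 ≡ 1 (mod 2).
  s_2 = 0 + 1 + 0 + 1 + 1 + 0 + 1 + 1 = 5 ≡ 1 (mod 2).
  s_3 = 1 + 1 + 0 + 1 + 1 + 0 + 1 + 1 = 6 ≡ 0 (mod 2).
  s_4 = 0 + 1 + 1 + 1 + 1 + 0 + 0 + 1 = 5 ≡ 1 (mod 2).
s = (1, 1, 0, 1)^T — this equals column 13 of H (binary 1101), so error is at position 13.
Correct: flip bit 13 of r = 011010101101011 to get c = 011010101101111.


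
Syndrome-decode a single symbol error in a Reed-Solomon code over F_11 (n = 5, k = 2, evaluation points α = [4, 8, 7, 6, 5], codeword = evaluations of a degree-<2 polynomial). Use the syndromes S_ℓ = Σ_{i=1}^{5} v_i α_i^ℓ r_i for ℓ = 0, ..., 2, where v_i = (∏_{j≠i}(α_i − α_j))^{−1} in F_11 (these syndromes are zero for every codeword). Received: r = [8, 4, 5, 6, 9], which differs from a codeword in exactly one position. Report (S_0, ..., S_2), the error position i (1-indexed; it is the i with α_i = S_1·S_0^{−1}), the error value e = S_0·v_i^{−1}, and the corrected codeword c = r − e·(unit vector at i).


S = (7, 2, 10), error at position 5, error magnitude e = 2, c = [8, 4, 5, 6, 7].

Step 1: column multipliers v_i = (∏_{j≠i}(α_i − α_j))^{−1} mod 11.
  i = 1 (α = 4): (4−8)(4−7)(4−6)(4−5) = (−4)·(−3)·(−2)·(−1) = 24 ≡ 2, so v_1 = 2^{−1} = 6 (mod 11).
  i = 2 (α = 8): (8−4)(8−7)(8−6)(8−5) = 4·1·2·3 = 24 ≡ 2, so v_2 = 2^{−1} = 6 (mod 11).
  i = 3 (α = 7): (7−4)(7−8)(7−6)(7−5) = 3·(−1)·1·2 = −6 ≡ 5, so v_3 = 5^{−1} = 9 (mod 11).
  i = 4 (α = 6): (6−4)(6−8)(6−7)(6−5) = 2·(−2)·(−1)·1 = 4 ≡ 4, so v_4 = 4^{−1} = 3 (mod 11).
  i = 5 (α = 5): (5−4)(5−8)(5−7)(5−6) = 1·(−3)·(−2)·(−1) = −6 ≡ 5, so v_5 = 5^{−1} = 9 (mod 11).
  v = [6, 6, 9, 3, 9].
Step 2: syndromes of r = [8, 4, 5, 6, 9] (all sums mod 11).
  S_0 = Σ v_i r_i = 6·8 + 6·4 + 9·5 + 3·6 + 9·9 = 216 ≡ 7.
  S_1 = Σ v_i α_i r_i = 6·4·8 + 6·8·4 + 9·7·5 + 3·6·6 + 9·5·9 = 1212 ≡ 2.
  α_i^2 mod 11 = [5, 9, 5, 3, 3].
  S_2 = Σ v_i α_i^2 r_i = 6·5·8 + 6·9·4 + 9·5·5 + 3·3·6 + 9·3·9 = 978 ≡ 10.
  S = (7, 2, 10) ≠ 0, so r is not a codeword (an error is present).
Step 3: locate the error. For a single error e at position i, S_ℓ = v_i·e·α_i^ℓ, so α_err = S_1/S_0.
  S_0^{−1} = 7^{−1} = 8 (mod 11), so α_err = 2·8 = 16 ≡ 5 = α_5. Error position i = 5.
  Consistency check: S_2/S_1 = 10·6 = 60 ≡ 5 = α_err ✓ (single-error assumption holds).
Step 4: error magnitude e = S_0/v_5 = S_0·∏_{j≠5}(α_5 − α_j) = 7·5 = 35 ≡ 2 (mod 11).
Step 5: correct position 5: c_5 = r_5 − e = 9 − 2 ≡ 7 (mod 11). Hence c = [8, 4, 5, 6, 7].
  Check: interpolating c through the α_i gives m(x) = 1 + 10·x (degree < 2) with m(α_i) = c_i for every i, so c is indeed a codeword.


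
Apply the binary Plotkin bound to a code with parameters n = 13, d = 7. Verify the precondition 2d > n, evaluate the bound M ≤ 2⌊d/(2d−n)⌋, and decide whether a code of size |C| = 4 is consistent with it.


Plotkin bound M ≤ 14; given |C| = 4 ≤ bound (satisfied).

Check applicability: 2d = 14, n = 13.
2d − n = 1 > 0, so Plotkin applies.
Compute d/(2d−n) = 7/1 ≈ 7.0000.
⌊d/(2d−n)⌋ = 7.
Plotkin bound: M ≤ 2·7 = 14.
Given |C| = 4, check: satisfied.
This |C| is below the Plotkin bound.


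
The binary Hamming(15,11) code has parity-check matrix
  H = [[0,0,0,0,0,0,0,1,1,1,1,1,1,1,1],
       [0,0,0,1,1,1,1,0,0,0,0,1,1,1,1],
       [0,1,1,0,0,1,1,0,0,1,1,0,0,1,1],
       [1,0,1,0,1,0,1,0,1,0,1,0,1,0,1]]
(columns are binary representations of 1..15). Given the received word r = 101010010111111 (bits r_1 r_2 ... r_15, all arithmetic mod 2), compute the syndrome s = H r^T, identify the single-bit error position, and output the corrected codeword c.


s = (1, 1, 1, 0)^T, error position = 14, corrected codeword c = 101010010111101

Compute s = H r^T mod 2 one row at a time:
  s_1 = 1 + 0 + 1 + 1 + 1 + 1 + 1 + 1 = 7 ≡ 1 (mod 2).
  s_2 = 0 + 1 + 0 + 0 + 1 + 1 + 1 + 1 = 5 ≡ 1 (mod 2).
  s_3 = 0 + 1 + 0 + 0 + 1 + 1 + 1 + 1 = 5 ≡ 1 (mod 2).
  s_4 = 1 + 1 + 1 + 0 + 0 + 1 + 1 + 1 = 6 ≡ 0 (mod 2).
s = (1, 1, 1, 0)^T — this equals column 14 of H (binary 1110), so error is at position 14.
Correct: flip bit 14 of r = 101010010111111 to get c = 101010010111101.


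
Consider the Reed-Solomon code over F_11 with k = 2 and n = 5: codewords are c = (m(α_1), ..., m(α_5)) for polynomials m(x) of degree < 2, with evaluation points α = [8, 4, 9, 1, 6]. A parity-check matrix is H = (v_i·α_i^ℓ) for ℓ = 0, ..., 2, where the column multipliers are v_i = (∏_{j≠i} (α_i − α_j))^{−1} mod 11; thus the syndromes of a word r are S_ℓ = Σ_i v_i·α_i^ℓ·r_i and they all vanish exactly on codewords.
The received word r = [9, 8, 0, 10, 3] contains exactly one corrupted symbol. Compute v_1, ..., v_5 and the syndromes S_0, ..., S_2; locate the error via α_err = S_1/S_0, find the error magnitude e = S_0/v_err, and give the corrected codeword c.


S = (1, 9, 4), error at position 3, error magnitude e = 10, c = [9, 8, 1, 10, 3].

Step 1: column multipliers v_i = (∏_{j≠i}(α_i − α_j))^{−1} mod 11.
  i = 1 (α = 8): (8−4)(8−9)(8−1)(8−6) = 4·(−1)·7·2 = −56 ≡ 10, so v_1 = 10^{−1} = 10 (mod 11).
  i = 2 (α = 4): (4−8)(4−9)(4−1)(4−6) = (−4)·(−5)·3·(−2) = −120 ≡ 1, so v_2 = 1^{−1} = 1 (mod 11).
  i = 3 (α = 9): (9−8)(9−4)(9−1)(9−6) = 1·5·8·3 = 120 ≡ 10, so v_3 = 10^{−1} = 10 (mod 11).
  i = 4 (α = 1): (1−8)(1−4)(1−9)(1−6) = (−7)·(−3)·(−8)·(−5) = 840 ≡ 4, so v_4 = 4^{−1} = 3 (mod 11).
  i = 5 (α = 6): (6−8)(6−4)(6−9)(6−1) = (−2)·2·(−3)·5 = 60 ≡ 5, so v_5 = 5^{−1} = 9 (mod 11).
  v = [10, 1, 10, 3, 9].
Step 2: syndromes of r = [9, 8, 0, 10, 3] (all sums mod 11).
  S_0 = Σ v_i r_i = 10·9 + 1·8 + 10·0 + 3·10 + 9·3 = 155 ≡ 1.
  S_1 = Σ v_i α_i r_i = 10·8·9 + 1·4·8 + 10·9·0 + 3·1·10 + 9·6·3 = 944 ≡ 9.
  α_i^2 mod 11 = [9, 5, 4, 1, 3].
  S_2 = Σ v_i α_i^2 r_i = 10·9·9 + 1·5·8 + 10·4·0 + 3·1·10 + 9·3·3 = 961 ≡ 4.
  S = (1, 9, 4) ≠ 0, so r is not a codeword (an error is present).
Step 3: locate the error. For a single error e at position i, S_ℓ = v_i·e·α_i^ℓ, so α_err = S_1/S_0.
  S_0^{−1} = 1^{−1} = 1 (mod 11), so α_err = 9·1 = 9 ≡ 9 = α_3. Error position i = 3.
  Consistency check: S_2/S_1 = 4·5 = 20 ≡ 9 = α_err ✓ (single-error assumption holds).
Step 4: error magnitude e = S_0/v_3 = S_0·∏_{j≠3}(α_3 − α_j) = 1·10 = 10 ≡ 10 (mod 11).
Step 5: correct position 3: c_3 = r_3 − e = 0 − 10 ≡ 1 (mod 11). Hence c = [9, 8, 1, 10, 3].
  Check: interpolating c through the α_i gives m(x) = 7 + 3·x (degree < 2) with m(α_i) = c_i for every i, so c is indeed a codeword.


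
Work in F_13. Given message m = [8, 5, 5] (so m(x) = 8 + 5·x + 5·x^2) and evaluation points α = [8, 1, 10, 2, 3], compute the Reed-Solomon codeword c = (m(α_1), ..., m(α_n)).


c = [4, 5, 12, 12, 3]

Message polynomial: m(x) = 8 + 5·x + 5·x^2 (mod 13).
For each evaluation point α_i, compute m(α_i) mod 13:
  α_1 = 8: Horner steps 5 → 6 → 4, so m(8) = 4.
  α_2 = 1: Horner steps 5 → 10 → 5, so m(1) = 5.
  α_3 = 10: Horner steps 5 → 3 → 12, so m(10) = 12.
  α_4 = 2: Horner steps 5 → 2 → 12, so m(2) = 12.
  α_5 = 3: Horner steps 5 → 7 → 3, so m(3) = 3.
Codeword c = [4, 5, 12, 12, 3] ∈ F_13^5.


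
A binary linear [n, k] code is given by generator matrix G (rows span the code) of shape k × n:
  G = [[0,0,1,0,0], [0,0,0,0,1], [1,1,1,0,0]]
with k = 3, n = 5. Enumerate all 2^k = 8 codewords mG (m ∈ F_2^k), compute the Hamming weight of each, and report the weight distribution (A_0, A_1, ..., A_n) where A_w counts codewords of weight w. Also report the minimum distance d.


Weight distribution: A_0 = 1, A_1 = 2, A_2 = 2, A_3 = 2, A_4 = 1. Minimum distance d = 1.

Enumerate all 2^3 = 8 messages m ∈ F_2^3.
For each, compute codeword c = mG in F_2^5, then tally its weight.
  m = 000 → c = 00000, weight = 0.
  m = 100 → c = 00100, weight = 1.
  m = 010 → c = 00001, weight = 1.
  m = 110 → c = 00101, weight = 2.
  m = 001 → c = 11100, weight = 3.
  m = 101 → c = 11000, weight = 2.
  m = 011 → c = 11101, weight = 4.
  m = 111 → c = 11001, weight = 3.
Tally weights:
  weight 0: 1 codewords.
  weight 1: 2 codewords.
  weight 2: 2 codewords.
  weight 3: 2 codewords.
  weight 4: 1 codewords.
Minimum distance d = smallest w > 0 with A_w > 0 = 1.
Sanity: Σ A_w = 8 = 2^3 = 8 ✓.


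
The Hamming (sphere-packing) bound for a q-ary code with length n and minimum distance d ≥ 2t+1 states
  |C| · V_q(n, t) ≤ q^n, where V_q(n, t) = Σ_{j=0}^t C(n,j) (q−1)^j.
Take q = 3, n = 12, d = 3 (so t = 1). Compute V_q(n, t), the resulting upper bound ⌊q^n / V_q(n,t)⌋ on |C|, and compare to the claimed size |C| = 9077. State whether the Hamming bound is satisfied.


V_q(n, t) = 25, q^n = 531441, Hamming bound = 21257, |C| = 9077 ≤ bound (satisfied).

Step 1: Compute V_q(n, t) = Σ_{j=0}^1 C(n, j) (q−1)^j.
  j = 0: C(12,0)·(2)^0 = 1·1 = 1.
  j = 1: C(12,1)·(2)^1 = 12·2 = 24.
  V_q(n, t) = 1 + 24 = 25.
Step 2: q^n = 3^12 = 531441.
Step 3: Hamming bound ⌊q^n / V_q(n,t)⌋ = ⌊531441/25⌋ = 21257.
Step 4: Compare |C| = 9077 to 21257: satisfied.
The claimed |C| lies below the Hamming bound.


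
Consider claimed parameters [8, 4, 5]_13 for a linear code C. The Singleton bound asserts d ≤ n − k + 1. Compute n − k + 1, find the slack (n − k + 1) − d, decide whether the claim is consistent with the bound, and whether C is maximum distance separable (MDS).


Singleton RHS = n − k + 1 = 5, slack = 0, bound satisfied, MDS.

Singleton bound: d ≤ n − k + 1.
Here n = 8, k = 4, so n − k + 1 = 5.
Given d = 5, check d ≤ 5: YES.
Slack = (n − k + 1) − d = 0.
The code is MDS (slack = 0).
Description: the claimed parameters are [8, 4, 5]_13; such a code would be MDS (meets Singleton bound).


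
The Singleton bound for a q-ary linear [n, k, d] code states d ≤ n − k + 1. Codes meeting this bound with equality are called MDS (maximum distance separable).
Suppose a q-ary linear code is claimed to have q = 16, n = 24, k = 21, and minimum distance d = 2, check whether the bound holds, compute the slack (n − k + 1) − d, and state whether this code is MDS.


Singleton RHS = n − k + 1 = 4, slack = 2, bound satisfied, not MDS.

Singleton bound: d ≤ n − k + 1.
Here n = 24, k = 21, so n − k + 1 = 4.
Given d = 2, check d ≤ 4: YES.
Slack = (n − k + 1) − d = 2.
The code is NOT MDS (slack = 2 > 0).
Description: the claimed parameters are [24, 21, 2]_16; such a code would be non-MDS.


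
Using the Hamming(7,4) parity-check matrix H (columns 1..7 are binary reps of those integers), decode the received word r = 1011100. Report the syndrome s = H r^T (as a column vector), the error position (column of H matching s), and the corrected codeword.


s = (0, 1, 1)^T, error position = 3, corrected codeword c = 1001100

Compute s = H r^T mod 2 one row at a time:
  s_1 = 1 + 1 + 0 + 0 = 2 ≡ 0 (mod 2).
  s_2 = 0 + 1 + 0 + 0 = 1 ≡ 1 (mod 2).
  s_3 = 1 + 1 + 1 + 0 = 3 ≡ 1 (mod 2).
s = (0, 1, 1)^T — this equals column 3 of H (binary 011), so error is at position 3.
Correct: flip bit 3 of r = 1011100 to get c = 1001100.


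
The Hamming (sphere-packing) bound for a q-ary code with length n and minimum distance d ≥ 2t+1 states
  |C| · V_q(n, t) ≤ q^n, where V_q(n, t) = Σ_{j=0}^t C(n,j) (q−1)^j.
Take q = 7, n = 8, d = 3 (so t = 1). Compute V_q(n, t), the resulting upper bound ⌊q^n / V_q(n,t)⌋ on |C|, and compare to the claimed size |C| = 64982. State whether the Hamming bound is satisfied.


V_q(n, t) = 49, q^n = 5764801, Hamming bound = 117649, |C| = 64982 ≤ bound (satisfied).

Step 1: Compute V_q(n, t) = Σ_{j=0}^1 C(n, j) (q−1)^j.
  j = 0: C(8,0)·(6)^0 = 1·1 = 1.
  j = 1: C(8,1)·(6)^1 = 8·6 = 48.
  V_q(n, t) = 1 + 48 = 49.
Step 2: q^n = 7^8 = 5764801.
Step 3: Hamming bound ⌊q^n / V_q(n,t)⌋ = ⌊5764801/49⌋ = 117649.
Step 4: Compare |C| = 64982 to 117649: satisfied.
The claimed |C| lies below the Hamming bound.


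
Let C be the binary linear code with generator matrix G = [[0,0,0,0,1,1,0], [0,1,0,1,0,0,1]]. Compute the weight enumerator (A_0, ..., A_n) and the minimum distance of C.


Weight distribution: A_0 = 1, A_2 = 1, A_3 = 1, A_5 = 1. Minimum distance d = 2.

Enumerate all 2^2 = 4 messages m ∈ F_2^2.
For each, compute codeword c = mG in F_2^7, then tally its weight.
  m = 00 → c = 0000000, weight = 0.
  m = 10 → c = 0000110, weight = 2.
  m = 01 → c = 0101001, weight = 3.
  m = 11 → c = 0101111, weight = 5.
Tally weights:
  weight 0: 1 codewords.
  weight 2: 1 codewords.
  weight 3: 1 codewords.
  weight 5: 1 codewords.
Minimum distance d = smallest w > 0 with A_w > 0 = 2.
Sanity: Σ A_w = 4 = 2^2 = 4 ✓.


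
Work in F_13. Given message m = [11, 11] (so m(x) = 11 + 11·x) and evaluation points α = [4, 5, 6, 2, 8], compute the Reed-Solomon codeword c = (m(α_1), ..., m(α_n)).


c = [3, 1, 12, 7, 8]

Message polynomial: m(x) = 11 + 11·x (mod 13).
For each evaluation point α_i, compute m(α_i) mod 13:
  α_1 = 4: Horner steps 11 → 3, so m(4) = 3.
  α_2 = 5: Horner steps 11 → 1, so m(5) = 1.
  α_3 = 6: Horner steps 11 → 12, so m(6) = 12.
  α_4 = 2: Horner steps 11 → 7, so m(2) = 7.
  α_5 = 8: Horner steps 11 → 8, so m(8) = 8.
Codeword c = [3, 1, 12, 7, 8] ∈ F_13^5.


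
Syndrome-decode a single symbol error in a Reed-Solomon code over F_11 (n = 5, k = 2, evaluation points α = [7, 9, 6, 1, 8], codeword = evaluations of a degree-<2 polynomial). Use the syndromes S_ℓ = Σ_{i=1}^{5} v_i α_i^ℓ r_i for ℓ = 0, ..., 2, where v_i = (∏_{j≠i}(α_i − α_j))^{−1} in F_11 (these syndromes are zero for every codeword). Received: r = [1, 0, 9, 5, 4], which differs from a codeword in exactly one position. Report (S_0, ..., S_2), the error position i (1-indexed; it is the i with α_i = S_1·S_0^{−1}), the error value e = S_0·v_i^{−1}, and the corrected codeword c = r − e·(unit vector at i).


S = (1, 9, 4), error at position 2, error magnitude e = 4, c = [1, 7, 9, 5, 4].

Step 1: column multipliers v_i = (∏_{j≠i}(α_i − α_j))^{−1} mod 11.
  i = 1 (α = 7): (7−9)(7−6)(7−1)(7−8) = (−2)·1·6·(−1) = 12 ≡ 1, so v_1 = 1^{−1} = 1 (mod 11).
  i = 2 (α = 9): (9−7)(9−6)(9−1)(9−8) = 2·3·8·1 = 48 ≡ 4, so v_2 = 4^{−1} = 3 (mod 11).
  i = 3 (α = 6): (6−7)(6−9)(6−1)(6−8) = (−1)·(−3)·5·(−2) = −30 ≡ 3, so v_3 = 3^{−1} = 4 (mod 11).
  i = 4 (α = 1): (1−7)(1−9)(1−6)(1−8) = (−6)·(−8)·(−5)·(−7) = 1680 ≡ 8, so v_4 = 8^{−1} = 7 (mod 11).
  i = 5 (α = 8): (8−7)(8−9)(8−6)(8−1) = 1·(−1)·2·7 = −14 ≡ 8, so v_5 = 8^{−1} = 7 (mod 11).
  v = [1, 3, 4, 7, 7].
Step 2: syndromes of r = [1, 0, 9, 5, 4] (all sums mod 11).
  S_0 = Σ v_i r_i = 1·1 + 3·0 + 4·9 + 7·5 + 7·4 = 100 ≡ 1.
  S_1 = Σ v_i α_i r_i = 1·7·1 + 3·9·0 + 4·6·9 + 7·1·5 + 7·8·4 = 482 ≡ 9.
  α_i^2 mod 11 = [5, 4, 3, 1, 9].
  S_2 = Σ v_i α_i^2 r_i = 1·5·1 + 3·4·0 + 4·3·9 + 7·1·5 + 7·9·4 = 400 ≡ 4.
  S = (1, 9, 4) ≠ 0, so r is not a codeword (an error is present).
Step 3: locate the error. For a single error e at position i, S_ℓ = v_i·e·α_i^ℓ, so α_err = S_1/S_0.
  S_0^{−1} = 1^{−1} = 1 (mod 11), so α_err = 9·1 = 9 ≡ 9 = α_2. Error position i = 2.
  Consistency check: S_2/S_1 = 4·5 = 20 ≡ 9 = α_err ✓ (single-error assumption holds).
Step 4: error magnitude e = S_0/v_2 = S_0·∏_{j≠2}(α_2 − α_j) = 1·4 = 4 ≡ 4 (mod 11).
Step 5: correct position 2: c_2 = r_2 − e = 0 − 4 ≡ 7 (mod 11). Hence c = [1, 7, 9, 5, 4].
  Check: interpolating c through the α_i gives m(x) = 2 + 3·x (degree < 2) with m(α_i) = c_i for every i, so c is indeed a codeword.


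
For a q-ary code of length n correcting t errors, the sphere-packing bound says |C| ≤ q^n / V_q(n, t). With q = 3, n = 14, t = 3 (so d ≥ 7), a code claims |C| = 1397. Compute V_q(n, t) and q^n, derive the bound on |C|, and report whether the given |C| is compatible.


V_q(n, t) = 3305, q^n = 4782969, Hamming bound = 1447, |C| = 1397 ≤ bound (satisfied).

Step 1: Compute V_q(n, t) = Σ_{j=0}^3 C(n, j) (q−1)^j.
  j = 0: C(14,0)·(2)^0 = 1·1 = 1.
  j = 1: C(14,1)·(2)^1 = 14·2 = 28.
  j = 2: C(14,2)·(2)^2 = 91·4 = 364.
  j = 3: C(14,3)·(2)^3 = 364·8 = 2912.
  V_q(n, t) = 1 + 28 + 364 + 2912 = 3305.
Step 2: q^n = 3^14 = 4782969.
Step 3: Hamming bound ⌊q^n / V_q(n,t)⌋ = ⌊4782969/3305⌋ = 1447.
Step 4: Compare |C| = 1397 to 1447: satisfied.
The claimed |C| lies below the Hamming bound.


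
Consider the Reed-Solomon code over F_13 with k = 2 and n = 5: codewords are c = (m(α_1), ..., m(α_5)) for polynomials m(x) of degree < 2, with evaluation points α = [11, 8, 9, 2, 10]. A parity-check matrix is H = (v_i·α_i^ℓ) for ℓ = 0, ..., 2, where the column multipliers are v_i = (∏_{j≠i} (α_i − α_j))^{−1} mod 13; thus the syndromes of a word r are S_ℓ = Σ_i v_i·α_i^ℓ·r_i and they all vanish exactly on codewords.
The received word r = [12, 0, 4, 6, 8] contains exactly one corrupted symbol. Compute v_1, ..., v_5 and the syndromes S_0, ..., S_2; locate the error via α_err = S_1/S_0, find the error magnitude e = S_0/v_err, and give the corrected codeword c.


S = (7, 1, 2), error at position 4, error magnitude e = 4, c = [12, 0, 4, 2, 8].

Step 1: column multipliers v_i = (∏_{j≠i}(α_i − α_j))^{−1} mod 13.
  i = 1 (α = 11): (11−8)(11−9)(11−2)(11−10) = 3·2·9·1 = 54 ≡ 2, so v_1 = 2^{−1} = 7 (mod 13).
  i = 2 (α = 8): (8−11)(8−9)(8−2)(8−10) = (−3)·(−1)·6·(−2) = −36 ≡ 3, so v_2 = 3^{−1} = 9 (mod 13).
  i = 3 (α = 9): (9−11)(9−8)(9−2)(9−10) = (−2)·1·7·(−1) = 14 ≡ 1, so v_3 = 1^{−1} = 1 (mod 13).
  i = 4 (α = 2): (2−11)(2−8)(2−9)(2−10) = (−9)·(−6)·(−7)·(−8) = 3024 ≡ 8, so v_4 = 8^{−1} = 5 (mod 13).
  i = 5 (α = 10): (10−11)(10−8)(10−9)(10−2) = (−1)·2·1·8 = −16 ≡ 10, so v_5 = 10^{−1} = 4 (mod 13).
  v = [7, 9, 1, 5, 4].
Step 2: syndromes of r = [12, 0, 4, 6, 8] (all sums mod 13).
  S_0 = Σ v_i r_i = 7·12 + 9·0 + 1·4 + 5·6 + 4·8 = 150 ≡ 7.
  S_1 = Σ v_i α_i r_i = 7·11·12 + 9·8·0 + 1·9·4 + 5·2·6 + 4·10·8 = 1340 ≡ 1.
  α_i^2 mod 13 = [4, 12, 3, 4, 9].
  S_2 = Σ v_i α_i^2 r_i = 7·4·12 + 9·12·0 + 1·3·4 + 5·4·6 + 4·9·8 = 756 ≡ 2.
  S = (7, 1, 2) ≠ 0, so r is not a codeword (an error is present).
Step 3: locate the error. For a single error e at position i, S_ℓ = v_i·e·α_i^ℓ, so α_err = S_1/S_0.
  S_0^{−1} = 7^{−1} = 2 (mod 13), so α_err = 1·2 = 2 ≡ 2 = α_4. Error position i = 4.
  Consistency check: S_2/S_1 = 2·1 = 2 ≡ 2 = α_err ✓ (single-error assumption holds).
Step 4: error magnitude e = S_0/v_4 = S_0·∏_{j≠4}(α_4 − α_j) = 7·8 = 56 ≡ 4 (mod 13).
Step 5: correct position 4: c_4 = r_4 − e = 6 − 4 ≡ 2 (mod 13). Hence c = [12, 0, 4, 2, 8].
  Check: interpolating c through the α_i gives m(x) = 7 + 4·x (degree < 2) with m(α_i) = c_i for every i, so c is indeed a codeword.


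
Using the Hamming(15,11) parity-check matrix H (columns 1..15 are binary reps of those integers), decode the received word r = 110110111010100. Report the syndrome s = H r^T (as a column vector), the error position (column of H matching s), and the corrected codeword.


s = (0, 0, 1, 0)^T, error position = 2, corrected codeword c = 100110111010100

Compute s = H r^T mod 2 one row at a time:
  s_1 = 1 + 1 + 0 + 1 + 0 + 1 + 0 + 0 = 4 ≡ 0 (mod 2).
  s_2 = 1 + 1 + 0 + 1 + 0 + 1 + 0 + 0 = 4 ≡ 0 (mod 2).
  s_3 = 1 + 0 + 0 + 1 + 0 + 1 + 0 + 0 = 3 ≡ 1 (mod 2).
  s_4 = 1 + 0 + 1 + 1 + 1 + 1 + 1 + 0 = 6 ≡ 0 (mod 2).
s = (0, 0, 1, 0)^T — this equals column 2 of H (binary 0010), so error is at position 2.
Correct: flip bit 2 of r = 110110111010100 to get c = 100110111010100.


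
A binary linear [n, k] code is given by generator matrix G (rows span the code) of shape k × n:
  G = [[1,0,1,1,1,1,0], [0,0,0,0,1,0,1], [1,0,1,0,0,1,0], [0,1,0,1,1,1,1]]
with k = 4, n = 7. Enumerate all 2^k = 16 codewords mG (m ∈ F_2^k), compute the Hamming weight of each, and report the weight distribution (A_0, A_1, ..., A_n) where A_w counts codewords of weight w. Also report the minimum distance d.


Weight distribution: A_0 = 1, A_2 = 3, A_3 = 4, A_4 = 3, A_5 = 4, A_6 = 1. Minimum distance d = 2.

Enumerate all 2^4 = 16 messages m ∈ F_2^4.
For each, compute codeword c = mG in F_2^7, then tally its weight.
  m = 0000 → c = 0000000, weight = 0.
  m = 1000 → c = 1011110, weight = 5.
  m = 0100 → c = 0000101, weight = 2.
  m = 1100 → c = 1011011, weight = 5.
  m = 0010 → c = 1010010, weight = 3.
  m = 1010 → c = 0001100, weight = 2.
  m = 0110 → c = 1010111, weight = 5.
  m = 1110 → c = 0001001, weight = 2.
  m = 0001 → c = 0101111, weight = 5.
  m = 1001 → c = 1110001, weight = 4.
  m = 0101 → c = 0101010, weight = 3.
  m = 1101 → c = 1110100, weight = 4.
  m = 0011 → c = 1111101, weight = 6.
  m = 1011 → c = 0100011, weight = 3.
  m = 0111 → c = 1111000, weight = 4.
  m = 1111 → c = 0100110, weight = 3.
Tally weights:
  weight 0: 1 codewords.
  weight 2: 3 codewords.
  weight 3: 4 codewords.
  weight 4: 3 codewords.
  weight 5: 4 codewords.
  weight 6: 1 codewords.
Minimum distance d = smallest w > 0 with A_w > 0 = 2.
Sanity: Σ A_w = 16 = 2^4 = 16 ✓.


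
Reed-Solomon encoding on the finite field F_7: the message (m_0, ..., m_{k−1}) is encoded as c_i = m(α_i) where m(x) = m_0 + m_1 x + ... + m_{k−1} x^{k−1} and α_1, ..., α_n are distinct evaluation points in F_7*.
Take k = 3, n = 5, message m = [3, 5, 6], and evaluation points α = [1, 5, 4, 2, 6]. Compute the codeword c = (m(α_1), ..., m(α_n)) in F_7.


c = [0, 3, 0, 2, 4]

Message polynomial: m(x) = 3 + 5·x + 6·x^2 (mod 7).
For each evaluation point α_i, compute m(α_i) mod 7:
  α_1 = 1: Horner steps 6 → 4 → 0, so m(1) = 0.
  α_2 = 5: Horner steps 6 → 0 → 3, so m(5) = 3.
  α_3 = 4: Horner steps 6 → 1 → 0, so m(4) = 0.
  α_4 = 2: Horner steps 6 → 3 → 2, so m(2) = 2.
  α_5 = 6: Horner steps 6 → 6 → 4, so m(6) = 4.
Codeword c = [0, 3, 0, 2, 4] ∈ F_7^5.


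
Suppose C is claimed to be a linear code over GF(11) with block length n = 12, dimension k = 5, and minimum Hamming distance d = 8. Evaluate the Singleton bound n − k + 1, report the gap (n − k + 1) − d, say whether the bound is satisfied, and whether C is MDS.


Singleton RHS = n − k + 1 = 8, slack = 0, bound satisfied, MDS.

Singleton bound: d ≤ n − k + 1.
Here n = 12, k = 5, so n − k + 1 = 8.
Given d = 8, check d ≤ 8: YES.
Slack = (n − k + 1) − d = 0.
The code is MDS (slack = 0).
Description: the claimed parameters are [12, 5, 8]_11; such a code would be MDS (meets Singleton bound).


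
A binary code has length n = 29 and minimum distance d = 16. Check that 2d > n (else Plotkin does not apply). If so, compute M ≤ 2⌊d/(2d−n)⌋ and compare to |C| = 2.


Plotkin bound M ≤ 10; given |C| = 2 ≤ bound (satisfied).

Check applicability: 2d = 32, n = 29.
2d − n = 3 > 0, so Plotkin applies.
Compute d/(2d−n) = 16/3 ≈ 5.3333.
⌊d/(2d−n)⌋ = 5.
Plotkin bound: M ≤ 2·5 = 10.
Given |C| = 2, check: satisfied.
This |C| is below the Plotkin bound.


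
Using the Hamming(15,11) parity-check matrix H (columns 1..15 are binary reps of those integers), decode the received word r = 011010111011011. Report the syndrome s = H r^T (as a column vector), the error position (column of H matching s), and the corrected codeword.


s = (0, 1, 0, 0)^T, error position = 4, corrected codeword c = 011110111011011

Compute s = H r^T mod 2 one row at a time:
  s_1 = 1 + 1 + 0 + 1 + 1 + 0 + 1 + 1 = 6 ≡ 0 (mod 2).
  s_2 = 0 + 1 + 0 + 1 + 1 + 0 + 1 + 1 = 5 ≡ 1 (mod 2).
  s_3 = 1 + 1 + 0 + 1 + 0 + 1 + 1 + 1 = 6 ≡ 0 (mod 2).
  s_4 = 0 + 1 + 1 + 1 + 1 + 1 + 0 + 1 = 6 ≡ 0 (mod 2).
s = (0, 1, 0, 0)^T — this equals column 4 of H (binary 0100), so error is at position 4.
Correct: flip bit 4 of r = 011010111011011 to get c = 011110111011011.


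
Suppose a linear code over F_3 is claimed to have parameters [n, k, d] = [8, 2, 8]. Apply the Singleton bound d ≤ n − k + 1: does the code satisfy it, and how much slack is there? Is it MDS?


Singleton RHS = n − k + 1 = 7, slack = -1, bound violated (no such code; not MDS).

Singleton bound: d ≤ n − k + 1.
Here n = 8, k = 2, so n − k + 1 = 7.
Given d = 8, check d ≤ 7: NO.
Slack = (n − k + 1) − d = -1.
The slack is negative: d = 8 exceeds n − k + 1 = 7 by 1, so the Singleton bound is violated and no linear [8, 2, 8]_3 code can exist. In particular it is not MDS (MDS requires d = n − k + 1 exactly).
Description: the claimed parameters are [8, 2, 8]_3; such a code would be impossible (violates the Singleton bound).


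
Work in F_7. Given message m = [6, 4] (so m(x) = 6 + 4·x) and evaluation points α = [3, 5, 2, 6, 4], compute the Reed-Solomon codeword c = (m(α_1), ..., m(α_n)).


c = [4, 5, 0, 2, 1]

Message polynomial: m(x) = 6 + 4·x (mod 7).
For each evaluation point α_i, compute m(α_i) mod 7:
  α_1 = 3: Horner steps 4 → 4, so m(3) = 4.
  α_2 = 5: Horner steps 4 → 5, so m(5) = 5.
  α_3 = 2: Horner steps 4 → 0, so m(2) = 0.
  α_4 = 6: Horner steps 4 → 2, so m(6) = 2.
  α_5 = 4: Horner steps 4 → 1, so m(4) = 1.
Codeword c = [4, 5, 0, 2, 1] ∈ F_7^5.


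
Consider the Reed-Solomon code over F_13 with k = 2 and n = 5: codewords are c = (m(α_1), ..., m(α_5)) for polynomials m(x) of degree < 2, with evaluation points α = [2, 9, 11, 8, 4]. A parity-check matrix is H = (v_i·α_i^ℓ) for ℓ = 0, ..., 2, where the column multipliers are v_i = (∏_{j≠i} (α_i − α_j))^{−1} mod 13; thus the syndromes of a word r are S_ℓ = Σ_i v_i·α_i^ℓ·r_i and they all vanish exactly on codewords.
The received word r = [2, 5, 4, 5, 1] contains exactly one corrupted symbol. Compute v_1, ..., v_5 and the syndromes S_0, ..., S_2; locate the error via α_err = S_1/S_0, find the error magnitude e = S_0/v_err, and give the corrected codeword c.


S = (12, 5, 1), error at position 4, error magnitude e = 6, c = [2, 5, 4, 12, 1].

Step 1: column multipliers v_i = (∏_{j≠i}(α_i − α_j))^{−1} mod 13.
  i = 1 (α = 2): (2−9)(2−11)(2−8)(2−4) = (−7)·(−9)·(−6)·(−2) = 756 ≡ 2, so v_1 = 2^{−1} = 7 (mod 13).
  i = 2 (α = 9): (9−2)(9−11)(9−8)(9−4) = 7·(−2)·1·5 = −70 ≡ 8, so v_2 = 8^{−1} = 5 (mod 13).
  i = 3 (α = 11): (11−2)(11−9)(11−8)(11−4) = 9·2·3·7 = 378 ≡ 1, so v_3 = 1^{−1} = 1 (mod 13).
  i = 4 (α = 8): (8−2)(8−9)(8−11)(8−4) = 6·(−1)·(−3)·4 = 72 ≡ 7, so v_4 = 7^{−1} = 2 (mod 13).
  i = 5 (α = 4): (4−2)(4−9)(4−11)(4−8) = 2·(−5)·(−7)·(−4) = −280 ≡ 6, so v_5 = 6^{−1} = 11 (mod 13).
  v = [7, 5, 1, 2, 11].
Step 2: syndromes of r = [2, 5, 4, 5, 1] (all sums mod 13).
  S_0 = Σ v_i r_i = 7·2 + 5·5 + 1·4 + 2·5 + 11·1 = 64 ≡ 12.
  S_1 = Σ v_i α_i r_i = 7·2·2 + 5·9·5 + 1·11·4 + 2·8·5 + 11·4·1 = 421 ≡ 5.
  α_i^2 mod 13 = [4, 3, 4, 12, 3].
  S_2 = Σ v_i α_i^2 r_i = 7·4·2 + 5·3·5 + 1·4·4 + 2·12·5 + 11·3·1 = 300 ≡ 1.
  S = (12, 5, 1) ≠ 0, so r is not a codeword (an error is present).
Step 3: locate the error. For a single error e at position i, S_ℓ = v_i·e·α_i^ℓ, so α_err = S_1/S_0.
  S_0^{−1} = 12^{−1} = 12 (mod 13), so α_err = 5·12 = 60 ≡ 8 = α_4. Error position i = 4.
  Consistency check: S_2/S_1 = 1·8 = 8 ≡ 8 = α_err ✓ (single-error assumption holds).
Step 4: error magnitude e = S_0/v_4 = S_0·∏_{j≠4}(α_4 − α_j) = 12·7 = 84 ≡ 6 (mod 13).
Step 5: correct position 4: c_4 = r_4 − e = 5 − 6 ≡ 12 (mod 13). Hence c = [2, 5, 4, 12, 1].
  Check: interpolating c through the α_i gives m(x) = 3 + 6·x (degree < 2) with m(α_i) = c_i for every i, so c is indeed a codeword.


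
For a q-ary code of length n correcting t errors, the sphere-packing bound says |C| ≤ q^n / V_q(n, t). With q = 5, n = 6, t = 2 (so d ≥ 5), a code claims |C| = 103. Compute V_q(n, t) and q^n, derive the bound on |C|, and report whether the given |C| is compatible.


V_q(n, t) = 265, q^n = 15625, Hamming bound = 58, |C| = 103 > bound (violated).

Step 1: Compute V_q(n, t) = Σ_{j=0}^2 C(n, j) (q−1)^j.
  j = 0: C(6,0)·(4)^0 = 1·1 = 1.
  j = 1: C(6,1)·(4)^1 = 6·4 = 24.
  j = 2: C(6,2)·(4)^2 = 15·16 = 240.
  V_q(n, t) = 1 + 24 + 240 = 265.
Step 2: q^n = 5^6 = 15625.
Step 3: Hamming bound ⌊q^n / V_q(n,t)⌋ = ⌊15625/265⌋ = 58.
Step 4: Compare |C| = 103 to 58: violated.
The claimed |C| lies above the Hamming bound, so no 5-ary code of length 6 with d ≥ 5 can have 103 codewords.


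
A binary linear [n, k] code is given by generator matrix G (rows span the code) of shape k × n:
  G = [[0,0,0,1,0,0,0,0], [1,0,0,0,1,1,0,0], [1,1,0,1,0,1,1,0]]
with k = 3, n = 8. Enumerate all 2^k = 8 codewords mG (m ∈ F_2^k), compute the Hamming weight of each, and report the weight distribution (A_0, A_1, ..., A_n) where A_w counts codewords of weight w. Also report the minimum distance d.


Weight distribution: A_0 = 1, A_1 = 1, A_3 = 2, A_4 = 3, A_5 = 1. Minimum distance d = 1.

Enumerate all 2^3 = 8 messages m ∈ F_2^3.
For each, compute codeword c = mG in F_2^8, then tally its weight.
  m = 000 → c = 00000000, weight = 0.
  m = 100 → c = 00010000, weight = 1.
  m = 010 → c = 10001100, weight = 3.
  m = 110 → c = 10011100, weight = 4.
  m = 001 → c = 11010110, weight = 5.
  m = 101 → c = 11000110, weight = 4.
  m = 011 → c = 01011010, weight = 4.
  m = 111 → c = 01001010, weight = 3.
Tally weights:
  weight 0: 1 codewords.
  weight 1: 1 codewords.
  weight 3: 2 codewords.
  weight 4: 3 codewords.
  weight 5: 1 codewords.
Minimum distance d = smallest w > 0 with A_w > 0 = 1.
Sanity: Σ A_w = 8 = 2^3 = 8 ✓.


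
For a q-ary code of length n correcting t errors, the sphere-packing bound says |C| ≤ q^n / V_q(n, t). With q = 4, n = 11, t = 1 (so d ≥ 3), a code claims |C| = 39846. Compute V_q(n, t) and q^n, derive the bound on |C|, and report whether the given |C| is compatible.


V_q(n, t) = 34, q^n = 4194304, Hamming bound = 123361, |C| = 39846 ≤ bound (satisfied).

Step 1: Compute V_q(n, t) = Σ_{j=0}^1 C(n, j) (q−1)^j.
  j = 0: C(11,0)·(3)^0 = 1·1 = 1.
  j = 1: C(11,1)·(3)^1 = 11·3 = 33.
  V_q(n, t) = 1 + 33 = 34.
Step 2: q^n = 4^11 = 4194304.
Step 3: Hamming bound ⌊q^n / V_q(n,t)⌋ = ⌊4194304/34⌋ = 123361.
Step 4: Compare |C| = 39846 to 123361: satisfied.
The claimed |C| lies below the Hamming bound.


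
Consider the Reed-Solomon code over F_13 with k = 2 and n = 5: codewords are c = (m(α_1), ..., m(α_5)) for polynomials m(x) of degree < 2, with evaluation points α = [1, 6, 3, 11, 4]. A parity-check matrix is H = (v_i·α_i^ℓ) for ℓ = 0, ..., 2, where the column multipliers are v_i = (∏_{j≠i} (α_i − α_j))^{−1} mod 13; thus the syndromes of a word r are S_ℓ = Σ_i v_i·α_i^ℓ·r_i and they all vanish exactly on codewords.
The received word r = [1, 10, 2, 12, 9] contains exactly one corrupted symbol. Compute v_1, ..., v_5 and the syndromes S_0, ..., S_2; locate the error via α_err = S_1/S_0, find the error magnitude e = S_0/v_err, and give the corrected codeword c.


S = (9, 8, 10), error at position 4, error magnitude e = 6, c = [1, 10, 2, 6, 9].

Step 1: column multipliers v_i = (∏_{j≠i}(α_i − α_j))^{−1} mod 13.
  i = 1 (α = 1): (1−6)(1−3)(1−11)(1−4) = (−5)·(−2)·(−10)·(−3) = 300 ≡ 1, so v_1 = 1^{−1} = 1 (mod 13).
  i = 2 (α = 6): (6−1)(6−3)(6−11)(6−4) = 5·3·(−5)·2 = −150 ≡ 6, so v_2 = 6^{−1} = 11 (mod 13).
  i = 3 (α = 3): (3−1)(3−6)(3−11)(3−4) = 2·(−3)·(−8)·(−1) = −48 ≡ 4, so v_3 = 4^{−1} = 10 (mod 13).
  i = 4 (α = 11): (11−1)(11−6)(11−3)(11−4) = 10·5·8·7 = 2800 ≡ 5, so v_4 = 5^{−1} = 8 (mod 13).
  i = 5 (α = 4): (4−1)(4−6)(4−3)(4−11) = 3·(−2)·1·(−7) = 42 ≡ 3, so v_5 = 3^{−1} = 9 (mod 13).
  v = [1, 11, 10, 8, 9].
Step 2: syndromes of r = [1, 10, 2, 12, 9] (all sums mod 13).
  S_0 = Σ v_i r_i = 1·1 + 11·10 + 10·2 + 8·12 + 9·9 = 308 ≡ 9.
  S_1 = Σ v_i α_i r_i = 1·1·1 + 11·6·10 + 10·3·2 + 8·11·12 + 9·4·9 = 2101 ≡ 8.
  α_i^2 mod 13 = [1, 10, 9, 4, 3].
  S_2 = Σ v_i α_i^2 r_i = 1·1·1 + 11·10·10 + 10·9·2 + 8·4·12 + 9·3·9 = 1908 ≡ 10.
  S = (9, 8, 10) ≠ 0, so r is not a codeword (an error is present).
Step 3: locate the error. For a single error e at position i, S_ℓ = v_i·e·α_i^ℓ, so α_err = S_1/S_0.
  S_0^{−1} = 9^{−1} = 3 (mod 13), so α_err = 8·3 = 24 ≡ 11 = α_4. Error position i = 4.
  Consistency check: S_2/S_1 = 10·5 = 50 ≡ 11 = α_err ✓ (single-error assumption holds).
Step 4: error magnitude e = S_0/v_4 = S_0·∏_{j≠4}(α_4 − α_j) = 9·5 = 45 ≡ 6 (mod 13).
Step 5: correct position 4: c_4 = r_4 − e = 12 − 6 ≡ 6 (mod 13). Hence c = [1, 10, 2, 6, 9].
  Check: interpolating c through the α_i gives m(x) = 7 + 7·x (degree < 2) with m(α_i) = c_i for every i, so c is indeed a codeword.


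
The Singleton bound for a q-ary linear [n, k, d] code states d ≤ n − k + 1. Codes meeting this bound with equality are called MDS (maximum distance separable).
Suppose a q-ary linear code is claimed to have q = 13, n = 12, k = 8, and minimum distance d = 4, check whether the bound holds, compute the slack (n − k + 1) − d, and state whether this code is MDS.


Singleton RHS = n − k + 1 = 5, slack = 1, bound satisfied, not MDS.

Singleton bound: d ≤ n − k + 1.
Here n = 12, k = 8, so n − k + 1 = 5.
Given d = 4, check d ≤ 5: YES.
Slack = (n − k + 1) − d = 1.
The code is NOT MDS (slack = 1 > 0).
Description: the claimed parameters are [12, 8, 4]_13; such a code would be non-MDS.


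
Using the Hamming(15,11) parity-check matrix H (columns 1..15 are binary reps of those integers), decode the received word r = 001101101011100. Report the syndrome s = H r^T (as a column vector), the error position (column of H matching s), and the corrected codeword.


s = (0, 1, 0, 1)^T, error position = 5, corrected codeword c = 001111101011100

Compute s = H r^T mod 2 one row at a time:
  s_1 = 0 + 1 + 0 + 1 + 1 + 1 + 0 + 0 = 4 ≡ 0 (mod 2).
  s_2 = 1 + 0 + 1 + 1 + 1 + 1 + 0 + 0 = 5 ≡ 1 (mod 2).
  s_3 = 0 + 1 + 1 + 1 + 0 + 1 + 0 + 0 = 4 ≡ 0 (mod 2).
  s_4 = 0 + 1 + 0 + 1 + 1 + 1 + 1 + 0 = 5 ≡ 1 (mod 2).
s = (0, 1, 0, 1)^T — this equals column 5 of H (binary 0101), so error is at position 5.
Correct: flip bit 5 of r = 001101101011100 to get c = 001111101011100.


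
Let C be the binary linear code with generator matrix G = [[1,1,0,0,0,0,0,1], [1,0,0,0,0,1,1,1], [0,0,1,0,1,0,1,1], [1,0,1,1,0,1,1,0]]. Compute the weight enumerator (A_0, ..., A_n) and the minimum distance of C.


Weight distribution: A_0 = 1, A_3 = 4, A_4 = 5, A_5 = 4, A_6 = 2. Minimum distance d = 3.

Enumerate all 2^4 = 16 messages m ∈ F_2^4.
For each, compute codeword c = mG in F_2^8, then tally its weight.
  m = 0000 → c = 00000000, weight = 0.
  m = 1000 → c = 11000001, weight = 3.
  m = 0100 → c = 10000111, weight = 4.
  m = 1100 → c = 01000110, weight = 3.
  m = 0010 → c = 00101011, weight = 4.
  m = 1010 → c = 11101010, weight = 5.
  m = 0110 → c = 10101100, weight = 4.
  m = 1110 → c = 01101101, weight = 5.
  m = 0001 → c = 10110110, weight = 5.
  m = 1001 → c = 01110111, weight = 6.
  m = 0101 → c = 00110001, weight = 3.
  m = 1101 → c = 11110000, weight = 4.
  m = 0011 → c = 10011101, weight = 5.
  m = 1011 → c = 01011100, weight = 4.
  m = 0111 → c = 00011010, weight = 3.
  m = 1111 → c = 11011011, weight = 6.
Tally weights:
  weight 0: 1 codewords.
  weight 3: 4 codewords.
  weight 4: 5 codewords.
  weight 5: 4 codewords.
  weight 6: 2 codewords.
Minimum distance d = smallest w > 0 with A_w > 0 = 3.
Sanity: Σ A_w = 16 = 2^4 = 16 ✓.


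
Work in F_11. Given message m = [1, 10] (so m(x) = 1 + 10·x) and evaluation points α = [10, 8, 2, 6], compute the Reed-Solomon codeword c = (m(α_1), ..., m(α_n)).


c = [2, 4, 10, 6]

Message polynomial: m(x) = 1 + 10·x (mod 11).
For each evaluation point α_i, compute m(α_i) mod 11:
  α_1 = 10: Horner steps 10 → 2, so m(10) = 2.
  α_2 = 8: Horner steps 10 → 4, so m(8) = 4.
  α_3 = 2: Horner steps 10 → 10, so m(2) = 10.
  α_4 = 6: Horner steps 10 → 6, so m(6) = 6.
Codeword c = [2, 4, 10, 6] ∈ F_11^4.


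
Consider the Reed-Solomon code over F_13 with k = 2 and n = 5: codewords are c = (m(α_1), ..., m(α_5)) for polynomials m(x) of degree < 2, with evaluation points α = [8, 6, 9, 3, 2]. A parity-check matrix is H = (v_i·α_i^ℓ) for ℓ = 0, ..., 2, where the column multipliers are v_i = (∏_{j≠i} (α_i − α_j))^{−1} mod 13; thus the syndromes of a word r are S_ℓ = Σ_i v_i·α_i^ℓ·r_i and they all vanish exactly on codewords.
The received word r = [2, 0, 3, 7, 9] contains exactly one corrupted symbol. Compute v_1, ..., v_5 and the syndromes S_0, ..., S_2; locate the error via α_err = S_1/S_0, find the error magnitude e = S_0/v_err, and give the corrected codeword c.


S = (10, 4, 12), error at position 4, error magnitude e = 10, c = [2, 0, 3, 10, 9].

Step 1: column multipliers v_i = (∏_{j≠i}(α_i − α_j))^{−1} mod 13.
  i = 1 (α = 8): (8−6)(8−9)(8−3)(8−2) = 2·(−1)·5·6 = −60 ≡ 5, so v_1 = 5^{−1} = 8 (mod 13).
  i = 2 (α = 6): (6−8)(6−9)(6−3)(6−2) = (−2)·(−3)·3·4 = 72 ≡ 7, so v_2 = 7^{−1} = 2 (mod 13).
  i = 3 (α = 9): (9−8)(9−6)(9−3)(9−2) = 1·3·6·7 = 126 ≡ 9, so v_3 = 9^{−1} = 3 (mod 13).
  i = 4 (α = 3): (3−8)(3−6)(3−9)(3−2) = (−5)·(−3)·(−6)·1 = −90 ≡ 1, so v_4 = 1^{−1} = 1 (mod 13).
  i = 5 (α = 2): (2−8)(2−6)(2−9)(2−3) = (−6)·(−4)·(−7)·(−1) = 168 ≡ 12, so v_5 = 12^{−1} = 12 (mod 13).
  v = [8, 2, 3, 1, 12].
Step 2: syndromes of r = [2, 0, 3, 7, 9] (all sums mod 13).
  S_0 = Σ v_i r_i = 8·2 + 2·0 + 3·3 + 1·7 + 12·9 = 140 ≡ 10.
  S_1 = Σ v_i α_i r_i = 8·8·2 + 2·6·0 + 3·9·3 + 1·3·7 + 12·2·9 = 446 ≡ 4.
  α_i^2 mod 13 = [12, 10, 3, 9, 4].
  S_2 = Σ v_i α_i^2 r_i = 8·12·2 + 2·10·0 + 3·3·3 + 1·9·7 + 12·4·9 = 714 ≡ 12.
  S = (10, 4, 12) ≠ 0, so r is not a codeword (an error is present).
Step 3: locate the error. For a single error e at position i, S_ℓ = v_i·e·α_i^ℓ, so α_err = S_1/S_0.
  S_0^{−1} = 10^{−1} = 4 (mod 13), so α_err = 4·4 = 16 ≡ 3 = α_4. Error position i = 4.
  Consistency check: S_2/S_1 = 12·10 = 120 ≡ 3 = α_err ✓ (single-error assumption holds).
Step 4: error magnitude e = S_0/v_4 = S_0·∏_{j≠4}(α_4 − α_j) = 10·1 = 10 ≡ 10 (mod 13).
Step 5: correct position 4: c_4 = r_4 − e = 7 − 10 ≡ 10 (mod 13). Hence c = [2, 0, 3, 10, 9].
  Check: interpolating c through the α_i gives m(x) = 7 + 1·x (degree < 2) with m(α_i) = c_i for every i, so c is indeed a codeword.
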